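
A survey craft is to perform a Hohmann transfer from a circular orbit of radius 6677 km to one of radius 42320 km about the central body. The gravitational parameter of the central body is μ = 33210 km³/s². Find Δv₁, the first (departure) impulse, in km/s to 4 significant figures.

Δv₁ = 0.7010 km/s

The Hohmann ellipse has a_t = (r₁ + r₂)/2 = 24498.5 km.
On the circular orbit at r = 6677 km, v_c = √(μ/r) = 2.230 km/s.
Transfer-orbit speed at the same r (vis-viva, a = a_t): v_t = √[μ(2/r − 1/a_t)] = 2.931 km/s.
Δv₁ = |v_t − v_c| = |2.931 − 2.230| = 0.7010 km/s.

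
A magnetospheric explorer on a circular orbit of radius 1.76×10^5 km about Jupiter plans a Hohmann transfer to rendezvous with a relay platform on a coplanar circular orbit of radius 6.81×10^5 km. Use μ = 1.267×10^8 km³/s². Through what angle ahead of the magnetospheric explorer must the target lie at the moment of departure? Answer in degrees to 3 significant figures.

φ = 90.2°

Transfer-ellipse semi-major axis a_t = (r₁ + r₂)/2 = (1.760×10^5 + 6.810×10^5)/2 = 4.285×10^5 km.
Transfer time t = π√(a_t³/μ) = 78290 s.
The target's mean motion on its circular orbit is ω₂ = √(μ/r₂³) = 2.003×10^-5 rad/s.
Angle swept by the target during transfer: ω₂·t = 1.568 rad = 89.84°.
Arrival is 180° from departure on the ellipse, so φ = 180° − 89.84° = 90.2°.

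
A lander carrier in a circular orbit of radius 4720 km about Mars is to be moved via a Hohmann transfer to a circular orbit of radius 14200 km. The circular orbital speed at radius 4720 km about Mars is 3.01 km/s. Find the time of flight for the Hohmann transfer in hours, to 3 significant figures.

From the circular-orbit relation v² = μ/r at r = 4720 km: μ = v²r = (3.01)² × 4720 = 42763.7 km³/s².
Semi-major axis of the transfer orbit: a_t = (4720 + 14200)/2 = 9460 km.
By Kepler's third law the transfer-orbit period is T = 2π√(a_t³/μ), so t = T/2 = 13980 s.
Converting: 13980 s ÷ 3600 s/hour = 3.88 hours.

t = 3.88 hours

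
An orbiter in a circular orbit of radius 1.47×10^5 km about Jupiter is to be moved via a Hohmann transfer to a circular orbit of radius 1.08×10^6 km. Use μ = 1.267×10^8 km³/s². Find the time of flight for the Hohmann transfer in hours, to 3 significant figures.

Semi-major axis of the transfer orbit: a_t = (1.470×10^5 + 1.080×10^6)/2 = 6.135×10^5 km.
By Kepler's third law the transfer-orbit period is T = 2π√(a_t³/μ), so t = T/2 = 1.3412×10^5 s.
Converting: 1.3412×10^5 s ÷ 3600 s/hour = 37.3 hours.

t = 37.3 hours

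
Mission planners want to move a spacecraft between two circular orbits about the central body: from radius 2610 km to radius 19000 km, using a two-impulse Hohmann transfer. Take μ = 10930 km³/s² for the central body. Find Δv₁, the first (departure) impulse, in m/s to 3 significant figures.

Δv₁ = 667 m/s

The Hohmann ellipse has a_t = (r₁ + r₂)/2 = 10805 km.
Circular speed at r = 2610 km: v_c = √(μ/r) = 2.0464 km/s.
Vis-viva on the transfer ellipse at r = 2610 km gives v_t = √[μ(2/r − 1/a_t)] = 2.7137 km/s.
Δv₁ = |v_t − v_c| = |2.7137 − 2.0464| = 0.6673 km/s.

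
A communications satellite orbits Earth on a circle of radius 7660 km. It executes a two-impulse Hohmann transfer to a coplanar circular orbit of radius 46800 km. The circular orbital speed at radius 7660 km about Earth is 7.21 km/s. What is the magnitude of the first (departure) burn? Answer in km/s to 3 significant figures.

Δv₁ = 2.24 km/s

From the circular-orbit relation v² = μ/r at r = 7660 km: μ = v²r = (7.21)² × 7660 = 3.98198×10^5 km³/s².
Semi-major axis of the transfer orbit: a_t = (7660 + 46800)/2 = 27230 km.
Circular speed at r = 7660 km: v_c = √(μ/r) = 7.210 km/s.
Vis-viva on the transfer ellipse at r = 7660 km gives v_t = √[μ(2/r − 1/a_t)] = 9.452 km/s.
Δv₁ = |v_t − v_c| = |9.452 − 7.210| = 2.242 km/s.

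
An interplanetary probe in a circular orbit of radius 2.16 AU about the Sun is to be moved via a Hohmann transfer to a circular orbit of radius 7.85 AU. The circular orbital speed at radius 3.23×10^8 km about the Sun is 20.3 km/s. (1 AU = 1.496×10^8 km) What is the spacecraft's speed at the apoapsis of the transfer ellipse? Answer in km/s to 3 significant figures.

From the circular-orbit relation v² = μ/r at r = 3.23×10^8 km: μ = v²r = (20.3)² × 3.23×10^8 = 1.33105×10^11 km³/s².
In km: r₁ = 2.16 × 1.496×10^8 = 3.23136×10^8 km; r₂ = 7.85 × 1.496×10^8 = 1.17436×10^9 km.
The Hohmann ellipse has a_t = (r₁ + r₂)/2 = 7.48748×10^8 km.
At apoapsis, r = 1.17436×10^9 km.
From the vis-viva equation, v = √[μ(2/r − 1/a_t)] = 6.994 km/s.

v = 6.99 km/s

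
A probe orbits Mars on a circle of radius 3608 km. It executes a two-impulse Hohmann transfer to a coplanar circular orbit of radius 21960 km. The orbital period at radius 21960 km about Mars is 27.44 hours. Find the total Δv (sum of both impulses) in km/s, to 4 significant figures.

From Kepler's third law T² = 4π²r³/μ at r = 21960 km, T = 27.44 hours = 27.44 × 3600 s = 98784 s: μ = 4π²r³/T² = 42843.4 km³/s².
Transfer-ellipse semi-major axis a_t = (r₁ + r₂)/2 = (3608 + 21960)/2 = 12784 km.
Circular speed at r₁: v₁ = √(μ/r₁) = √(42843.4/3608) = 3.446 km/s.
Transfer-orbit speed at r₁ (v² = μ(2/r − 1/a)): v_p = √[μ(2/r₁ − 1/a_t)] = 4.516 km/s.
First burn Δv₁ = |v_p − v₁| = 1.070 km/s.
At r₂, v₂ = √(μ/r₂) = 1.39677 km/s.
Transfer-orbit speed at r₂: v_a = √[μ(2/r₂ − 1/a_t)] = 0.742037 km/s.
Second burn Δv₂ = |v₂ − v_a| = 0.6547 km/s.
Δv = Δv₁ + Δv₂ = 1.070 + 0.6547 = 1.725 km/s.

Δv = 1.725 km/s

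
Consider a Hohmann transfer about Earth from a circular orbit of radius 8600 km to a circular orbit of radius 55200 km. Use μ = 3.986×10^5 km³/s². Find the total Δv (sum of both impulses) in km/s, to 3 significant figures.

Transfer-ellipse semi-major axis a_t = (r₁ + r₂)/2 = (8600 + 55200)/2 = 31900 km.
Circular speed at r₁: v₁ = √(μ/r₁) = √(3.986×10^5/8600) = 6.808 km/s.
On the transfer ellipse at r₁, v² = μ(2/r − 1/a) gives v_p = √[μ(2/r₁ − 1/a_t)] = 8.956 km/s.
First burn Δv₁ = |v_p − v₁| = 2.148 km/s.
At r₂, v₂ = √(μ/r₂) = 2.687 km/s.
Transfer-orbit speed at r₂: v_a = √[μ(2/r₂ − 1/a_t)] = 1.395 km/s.
Second burn Δv₂ = |v₂ − v_a| = 1.292 km/s.
Δv = Δv₁ + Δv₂ = 2.148 + 1.292 = 3.440 km/s.

Δv = 3.44 km/s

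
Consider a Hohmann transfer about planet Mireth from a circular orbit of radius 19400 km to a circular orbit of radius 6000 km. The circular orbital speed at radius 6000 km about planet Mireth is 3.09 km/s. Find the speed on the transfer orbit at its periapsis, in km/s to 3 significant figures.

v = 3.82 km/s

From the circular-orbit relation v² = μ/r at r = 6000 km: μ = v²r = (3.09)² × 6000 = 57288.6 km³/s².
Semi-major axis of the transfer orbit: a_t = (19400 + 6000)/2 = 12700 km.
The periapsis of the transfer ellipse is at r = 6000 km.
From the vis-viva equation, v = √[μ(2/r − 1/a_t)] = 3.819 km/s.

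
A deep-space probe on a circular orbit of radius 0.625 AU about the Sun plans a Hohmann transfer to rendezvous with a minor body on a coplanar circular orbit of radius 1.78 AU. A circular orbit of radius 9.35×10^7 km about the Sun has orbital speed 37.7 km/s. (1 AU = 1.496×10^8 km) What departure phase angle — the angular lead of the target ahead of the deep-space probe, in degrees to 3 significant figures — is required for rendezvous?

From the circular-orbit relation v² = μ/r at r = 9.35×10^7 km: μ = v²r = (37.7)² × 9.35×10^7 = 1.32891×10^11 km³/s².
In km: r₁ = 0.625 × 1.496×10^8 = 9.350×10^7 km; r₂ = 1.78 × 1.496×10^8 = 2.66288×10^8 km.
Transfer-ellipse semi-major axis a_t = (r₁ + r₂)/2 = (9.350×10^7 + 2.66288×10^8)/2 = 1.79894×10^8 km.
The half-period of the transfer ellipse is t = π√(a_t³/μ) = 2.07935×10^7 s.
Target angular speed ω₂ = √(μ/r₂³) = 8.38918×10^-8 rad/s.
Angle swept by the target during transfer: ω₂·t = 1.7444 rad = 99.947°.
The deep-space probe traverses 180° on the transfer ellipse, so the target must lead by 180° − 99.947° = 80.1°.

φ = 80.1°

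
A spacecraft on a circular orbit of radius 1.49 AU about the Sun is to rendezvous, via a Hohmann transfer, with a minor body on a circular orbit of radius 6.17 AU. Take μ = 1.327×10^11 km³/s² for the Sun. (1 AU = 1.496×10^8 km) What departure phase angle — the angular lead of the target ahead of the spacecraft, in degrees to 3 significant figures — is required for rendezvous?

φ = 92.0°

In km: r₁ = 1.49 × 1.496×10^8 = 2.22904×10^8 km; r₂ = 6.17 × 1.496×10^8 = 9.23032×10^8 km.
Semi-major axis of the transfer orbit: a_t = (2.22904×10^8 + 9.23032×10^8)/2 = 5.72968×10^8 km.
The half-period of the transfer ellipse is t = π√(a_t³/μ) = 1.1828×10^8 s.
The target's mean motion on its circular orbit is ω₂ = √(μ/r₂³) = 1.2990×10^-8 rad/s.
Angle swept by the target during transfer: ω₂·t = 1.5365 rad = 88.03°.
The spacecraft traverses 180° on the transfer ellipse, so the target must lead by 180° − 88.03° = 92.0°.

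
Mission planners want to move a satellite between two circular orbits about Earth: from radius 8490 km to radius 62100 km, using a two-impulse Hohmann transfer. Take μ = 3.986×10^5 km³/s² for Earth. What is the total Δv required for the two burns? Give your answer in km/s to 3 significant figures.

Transfer-ellipse semi-major axis a_t = (r₁ + r₂)/2 = (8490 + 62100)/2 = 35295 km.
Circular speed at r₁: v₁ = √(μ/r₁) = √(3.986×10^5/8490) = 6.852 km/s.
Transfer-orbit speed at r₁ (vis-viva): v_p = √[μ(2/r₁ − 1/a_t)] = 9.089 km/s.
First burn Δv₁ = |v_p − v₁| = 2.237 km/s.
At r₂, v₂ = √(μ/r₂) = 2.534 km/s.
Transfer-orbit speed at r₂: v_a = √[μ(2/r₂ − 1/a_t)] = 1.243 km/s.
Second burn Δv₂ = |v₂ − v_a| = 1.291 km/s.
Δv = Δv₁ + Δv₂ = 2.237 + 1.291 = 3.528 km/s.

Δv = 3.53 km/s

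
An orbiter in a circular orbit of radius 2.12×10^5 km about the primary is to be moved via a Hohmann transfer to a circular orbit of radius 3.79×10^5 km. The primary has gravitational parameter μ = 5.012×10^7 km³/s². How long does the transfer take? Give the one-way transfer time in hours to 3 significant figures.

t = 19.8 hours

Semi-major axis of the transfer orbit: a_t = (2.120×10^5 + 3.790×10^5)/2 = 2.955×10^5 km.
By Kepler's third law the transfer-orbit period is T = 2π√(a_t³/μ), so t = T/2 = 71280 s.
Converting: 71280 s ÷ 3600 s/hour = 19.8 hours.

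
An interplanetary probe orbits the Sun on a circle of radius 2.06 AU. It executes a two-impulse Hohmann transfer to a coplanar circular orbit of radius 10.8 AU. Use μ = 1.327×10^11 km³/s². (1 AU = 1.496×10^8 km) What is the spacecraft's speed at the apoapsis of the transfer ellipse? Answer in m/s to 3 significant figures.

In km: r₁ = 2.06 × 1.496×10^8 = 3.08176×10^8 km; r₂ = 10.8 × 1.496×10^8 = 1.61568×10^9 km.
Transfer-ellipse semi-major axis a_t = (r₁ + r₂)/2 = (3.08176×10^8 + 1.61568×10^9)/2 = 9.61928×10^8 km.
The apoapsis of the transfer ellipse is at r = 1.61568×10^9 km.
Applying v² = μ(2/r − 1/a_t): v = 5.130 km/s.

v = 5130 m/s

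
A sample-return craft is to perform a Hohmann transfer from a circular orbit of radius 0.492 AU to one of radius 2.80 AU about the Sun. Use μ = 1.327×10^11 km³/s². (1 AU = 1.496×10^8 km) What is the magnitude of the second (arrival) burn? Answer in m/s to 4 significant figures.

In km: r₁ = 0.492 × 1.496×10^8 = 7.36032×10^7 km; r₂ = 2.80 × 1.496×10^8 = 4.1888×10^8 km.
The Hohmann ellipse has a_t = (r₁ + r₂)/2 = 2.462416×10^8 km.
Circular speed at r = 4.1888×10^8 km: v_c = √(μ/r) = 17.799 km/s.
Vis-viva on the transfer ellipse at r = 4.1888×10^8 km gives v_t = √[μ(2/r − 1/a_t)] = 9.7310 km/s.
Δv₂ = |v_t − v_c| = |9.7310 − 17.799| = 8.068 km/s.

Δv₂ = 8068 m/s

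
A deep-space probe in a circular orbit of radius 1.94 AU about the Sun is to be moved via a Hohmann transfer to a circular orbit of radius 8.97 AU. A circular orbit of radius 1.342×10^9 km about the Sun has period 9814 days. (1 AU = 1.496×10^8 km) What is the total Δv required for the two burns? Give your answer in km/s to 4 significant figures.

From Kepler's third law T² = 4π²r³/μ at r = 1.342×10^9 km, T = 9814 days = 9814 × 86400 s = 8.479296×10^8 s: μ = 4π²r³/T² = 1.32708×10^11 km³/s².
In km: r₁ = 1.94 × 1.496×10^8 = 2.90224×10^8 km; r₂ = 8.97 × 1.496×10^8 = 1.341912×10^9 km.
Transfer-ellipse semi-major axis a_t = (r₁ + r₂)/2 = (2.90224×10^8 + 1.341912×10^9)/2 = 8.16068×10^8 km.
At r₁ the circular-orbit speed is v₁ = √(μ/r₁) = 21.384 km/s.
Transfer-orbit speed at r₁ (vis-viva): v_p = √[μ(2/r₁ − 1/a_t)] = 27.421 km/s.
First burn Δv₁ = |v_p − v₁| = 6.037 km/s.
Circular speed at r₂: v₂ = √(μ/r₂) = 9.9446 km/s.
Transfer-orbit speed at r₂: v_a = √[μ(2/r₂ − 1/a_t)] = 5.9305 km/s.
Second burn Δv₂ = |v₂ − v_a| = 4.014 km/s.
Total Δv = Δv₁ + Δv₂ = 10.05 km/s.

Δv = 10.05 km/s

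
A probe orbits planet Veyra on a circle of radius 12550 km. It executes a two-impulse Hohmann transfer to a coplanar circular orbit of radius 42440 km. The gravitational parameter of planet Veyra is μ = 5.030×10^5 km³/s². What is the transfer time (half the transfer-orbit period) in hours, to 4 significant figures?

The Hohmann ellipse has a_t = (r₁ + r₂)/2 = 27495 km.
By Kepler's third law the transfer-orbit period is T = 2π√(a_t³/μ), so t = T/2 = 20195 s.
Converting: 20195 s ÷ 3600 s/hour = 5.610 hours.

t = 5.610 hours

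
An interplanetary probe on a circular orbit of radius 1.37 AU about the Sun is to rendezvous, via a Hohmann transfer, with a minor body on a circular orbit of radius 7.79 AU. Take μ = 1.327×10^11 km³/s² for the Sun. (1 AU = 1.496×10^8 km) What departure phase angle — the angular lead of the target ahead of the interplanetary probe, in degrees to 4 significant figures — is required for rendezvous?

In km: r₁ = 1.37 × 1.496×10^8 = 2.04952×10^8 km; r₂ = 7.79 × 1.496×10^8 = 1.165384×10^9 km.
The Hohmann ellipse has a_t = (r₁ + r₂)/2 = 6.85168×10^8 km.
The half-period of the transfer ellipse is t = π√(a_t³/μ) = 1.5467×10^8 s.
Target angular speed ω₂ = √(μ/r₂³) = 9.1566×10^-9 rad/s.
Angle swept by the target during transfer: ω₂·t = 1.4163 rad = 81.15°.
The interplanetary probe traverses 180° on the transfer ellipse, so the target must lead by 180° − 81.15° = 98.85°.

φ = 98.85°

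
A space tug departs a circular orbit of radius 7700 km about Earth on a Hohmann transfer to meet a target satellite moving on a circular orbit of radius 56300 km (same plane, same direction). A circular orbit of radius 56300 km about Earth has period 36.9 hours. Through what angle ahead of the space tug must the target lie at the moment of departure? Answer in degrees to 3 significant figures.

From Kepler's third law T² = 4π²r³/μ at r = 56300 km, T = 36.9 hours = 36.9 × 3600 s = 1.3284×10^5 s: μ = 4π²r³/T² = 3.99234×10^5 km³/s².
Transfer-ellipse semi-major axis a_t = (r₁ + r₂)/2 = (7700 + 56300)/2 = 32000 km.
Transfer time t = π√(a_t³/μ) = 28460 s.
The target's mean motion on its circular orbit is ω₂ = √(μ/r₂³) = 4.730×10^-5 rad/s.
Angle swept by the target during transfer: ω₂·t = 1.3462 rad = 77.13°.
The space tug traverses 180° on the transfer ellipse, so the target must lead by 180° − 77.13° = 103°.

φ = 103°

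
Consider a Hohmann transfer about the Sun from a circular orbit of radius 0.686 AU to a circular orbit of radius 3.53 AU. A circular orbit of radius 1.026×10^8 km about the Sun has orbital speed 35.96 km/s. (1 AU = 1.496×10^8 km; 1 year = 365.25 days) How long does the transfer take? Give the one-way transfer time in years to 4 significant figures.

From the circular-orbit relation v² = μ/r at r = 1.026×10^8 km: μ = v²r = (35.96)² × 1.026×10^8 = 1.32674×10^11 km³/s².
In km: r₁ = 0.686 × 1.496×10^8 = 1.026256×10^8 km; r₂ = 3.53 × 1.496×10^8 = 5.28088×10^8 km.
The Hohmann ellipse has a_t = (r₁ + r₂)/2 = 3.153568×10^8 km.
Transfer time t = π√(a_t³/μ) = π√((3.153568×10^8)³ / 1.32674×10^11) = 4.830×10^7 s.
Converting: 4.830×10^7 s ÷ 3.15576×10^7 s/year (365.25 × 86400) = 1.531 years.

t = 1.531 years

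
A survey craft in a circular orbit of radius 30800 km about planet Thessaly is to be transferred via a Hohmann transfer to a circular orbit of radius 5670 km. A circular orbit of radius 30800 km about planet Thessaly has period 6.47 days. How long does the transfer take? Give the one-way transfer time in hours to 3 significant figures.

t = 35.4 hours

From Kepler's third law T² = 4π²r³/μ at r = 30800 km, T = 6.47 days = 6.47 × 86400 s = 5.59008×10^5 s: μ = 4π²r³/T² = 3691.27 km³/s².
Semi-major axis of the transfer orbit: a_t = (30800 + 5670)/2 = 18235 km.
Half the transfer-orbit period gives t = π√(a_t³/μ) = 1.273×10^5 s.
Converting: 1.273×10^5 s ÷ 3600 s/hour = 35.4 hours.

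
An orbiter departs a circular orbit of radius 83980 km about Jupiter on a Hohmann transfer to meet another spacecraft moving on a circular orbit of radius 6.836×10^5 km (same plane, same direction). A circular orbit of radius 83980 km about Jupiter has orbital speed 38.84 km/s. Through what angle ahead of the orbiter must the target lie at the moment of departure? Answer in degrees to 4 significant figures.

φ = 104.3°

From the circular-orbit relation v² = μ/r at r = 83980 km: μ = v²r = (38.84)² × 83980 = 1.26688×10^8 km³/s².
Semi-major axis of the transfer orbit: a_t = (83980 + 6.836×10^5)/2 = 3.8379×10^5 km.
The half-period of the transfer ellipse is t = π√(a_t³/μ) = 66363 s.
The target's mean motion on its circular orbit is ω₂ = √(μ/r₂³) = 1.9914×10^-5 rad/s.
Angle swept by the target during transfer: ω₂·t = 1.3216 rad = 75.72°.
The orbiter traverses 180° on the transfer ellipse, so the target must lead by 180° − 75.72° = 104.3°.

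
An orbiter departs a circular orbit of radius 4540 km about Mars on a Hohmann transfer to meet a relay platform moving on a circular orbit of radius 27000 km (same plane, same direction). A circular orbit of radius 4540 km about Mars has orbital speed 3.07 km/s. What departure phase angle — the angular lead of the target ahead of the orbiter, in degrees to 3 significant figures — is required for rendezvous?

φ = 99.7°

From the circular-orbit relation v² = μ/r at r = 4540 km: μ = v²r = (3.07)² × 4540 = 42789.0 km³/s².
Transfer-ellipse semi-major axis a_t = (r₁ + r₂)/2 = (4540 + 27000)/2 = 15770 km.
The half-period of the transfer ellipse is t = π√(a_t³/μ) = 30076.76 s.
The target's mean motion on its circular orbit is ω₂ = √(μ/r₂³) = 4.662519×10^-5 rad/s.
Angle swept by the target during transfer: ω₂·t = 1.40233 rad = 80.348°.
Arrival is 180° from departure on the ellipse, so φ = 180° − 80.348° = 99.7°.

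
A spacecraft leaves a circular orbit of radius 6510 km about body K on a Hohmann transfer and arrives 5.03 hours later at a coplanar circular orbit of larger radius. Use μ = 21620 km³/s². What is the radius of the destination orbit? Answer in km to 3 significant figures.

Transfer time t = 5.03 hours = 18108 s, and t = π√(a_t³/μ).
So a_t = (μ t²/π²)^(1/3) = (21620 × (18108)² / π²)^(1/3) = 8955.7 km.
Since a_t = (r₁ + r₂)/2, r₂ = 2a_t − r₁ = 2×8955.7 − 6510 = 11401.4 km.

r₂ = 11400 km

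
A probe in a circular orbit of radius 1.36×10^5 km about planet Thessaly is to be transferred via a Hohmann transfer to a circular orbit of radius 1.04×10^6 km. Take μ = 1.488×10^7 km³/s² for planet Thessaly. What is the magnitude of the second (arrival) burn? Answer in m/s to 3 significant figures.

Semi-major axis of the transfer orbit: a_t = (1.360×10^5 + 1.040×10^6)/2 = 5.880×10^5 km.
On the circular orbit at r = 1.040×10^6 km, v_c = √(μ/r) = 3.78255 km/s.
Vis-viva on the transfer ellipse at r = 1.040×10^6 km gives v_t = √[μ(2/r − 1/a_t)] = 1.81914 km/s.
Δv₂ = |v_t − v_c| = |1.81914 − 3.78255| = 1.963 km/s.

Δv₂ = 1960 m/s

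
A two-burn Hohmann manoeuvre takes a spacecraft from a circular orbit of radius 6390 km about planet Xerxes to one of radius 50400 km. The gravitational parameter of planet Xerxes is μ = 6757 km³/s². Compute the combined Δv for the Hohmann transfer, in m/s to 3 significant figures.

The Hohmann ellipse has a_t = (r₁ + r₂)/2 = 28395 km.
At r₁ the circular-orbit speed is v₁ = √(μ/r₁) = 1.028316 km/s.
Transfer-orbit speed at r₁ (v² = μ(2/r − 1/a)): v_p = √[μ(2/r₁ − 1/a_t)] = 1.370001 km/s.
First burn Δv₁ = |v_p − v₁| = 0.341685 km/s.
Circular speed at r₂: v₂ = √(μ/r₂) = 0.3661522 km/s.
Transfer-orbit speed at r₂: v_a = √[μ(2/r₂ − 1/a_t)] = 0.1736965 km/s.
Second burn Δv₂ = |v₂ − v_a| = 0.192456 km/s.
Total Δv = Δv₁ + Δv₂ = 0.5341 km/s.

Δv = 534 m/s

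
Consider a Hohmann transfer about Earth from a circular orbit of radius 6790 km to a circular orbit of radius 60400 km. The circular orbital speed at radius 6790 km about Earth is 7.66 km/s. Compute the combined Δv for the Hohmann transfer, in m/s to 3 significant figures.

From the circular-orbit relation v² = μ/r at r = 6790 km: μ = v²r = (7.66)² × 6790 = 3.98407×10^5 km³/s².
Semi-major axis of the transfer orbit: a_t = (6790 + 60400)/2 = 33595 km.
Circular speed at r₁: v₁ = √(μ/r₁) = √(3.98407×10^5/6790) = 7.6600 km/s.
Transfer-orbit speed at r₁ (vis-viva equation): v_p = √[μ(2/r₁ − 1/a_t)] = 10.271 km/s.
First burn Δv₁ = |v_p − v₁| = 2.611 km/s.
Circular speed at r₂: v₂ = √(μ/r₂) = 2.5683 km/s.
Transfer-orbit speed at r₂: v_a = √[μ(2/r₂ − 1/a_t)] = 1.1546 km/s.
Second burn Δv₂ = |v₂ − v_a| = 1.414 km/s.
Total Δv = Δv₁ + Δv₂ = 4.025 km/s.

Δv = 4020 m/s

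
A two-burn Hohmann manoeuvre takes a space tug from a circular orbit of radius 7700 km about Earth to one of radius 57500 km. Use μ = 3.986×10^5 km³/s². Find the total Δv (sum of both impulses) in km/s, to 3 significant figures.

Δv = 3.71 km/s

The Hohmann ellipse has a_t = (r₁ + r₂)/2 = 32600 km.
Circular speed at r₁: v₁ = √(μ/r₁) = √(3.986×10^5/7700) = 7.19488 km/s.
On the transfer ellipse at r₁, vis-viva gives v_p = √[μ(2/r₁ − 1/a_t)] = 9.55539 km/s.
First burn Δv₁ = |v_p − v₁| = 2.361 km/s.
At r₂, v₂ = √(μ/r₂) = 2.633 km/s.
Transfer-orbit speed at r₂: v_a = √[μ(2/r₂ − 1/a_t)] = 1.280 km/s.
Second burn Δv₂ = |v₂ − v_a| = 1.353 km/s.
Δv = Δv₁ + Δv₂ = 2.361 + 1.353 = 3.714 km/s.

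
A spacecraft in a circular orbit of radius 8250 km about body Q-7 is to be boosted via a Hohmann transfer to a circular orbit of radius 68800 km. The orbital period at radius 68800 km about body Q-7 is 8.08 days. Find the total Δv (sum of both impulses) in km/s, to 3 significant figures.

Δv = 0.934 km/s

From Kepler's third law T² = 4π²r³/μ at r = 68800 km, T = 8.08 days = 8.08 × 86400 s = 6.98112×10^5 s: μ = 4π²r³/T² = 26380.0 km³/s².
The Hohmann ellipse has a_t = (r₁ + r₂)/2 = 38525 km.
Circular speed at r₁: v₁ = √(μ/r₁) = √(26380.0/8250) = 1.788177 km/s.
Transfer-orbit speed at r₁ (vis-viva equation): v_p = √[μ(2/r₁ − 1/a_t)] = 2.389645 km/s.
First burn Δv₁ = |v_p − v₁| = 0.60147 km/s.
At r₂, v₂ = √(μ/r₂) = 0.61922 km/s.
Transfer-orbit speed at r₂: v_a = √[μ(2/r₂ − 1/a_t)] = 0.28655 km/s.
Second burn Δv₂ = |v₂ − v_a| = 0.33267 km/s.
Total Δv = Δv₁ + Δv₂ = 0.9341 km/s.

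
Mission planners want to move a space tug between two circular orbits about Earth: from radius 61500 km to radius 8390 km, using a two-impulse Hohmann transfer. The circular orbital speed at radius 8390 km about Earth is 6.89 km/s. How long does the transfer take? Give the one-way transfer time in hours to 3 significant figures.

t = 9.03 hours

From the circular-orbit relation v² = μ/r at r = 8390 km: μ = v²r = (6.89)² × 8390 = 3.98291×10^5 km³/s².
Semi-major axis of the transfer orbit: a_t = (61500 + 8390)/2 = 34945 km.
By Kepler's third law the transfer-orbit period is T = 2π√(a_t³/μ), so t = T/2 = 32520 s.
Converting: 32520 s ÷ 3600 s/hour = 9.03 hours.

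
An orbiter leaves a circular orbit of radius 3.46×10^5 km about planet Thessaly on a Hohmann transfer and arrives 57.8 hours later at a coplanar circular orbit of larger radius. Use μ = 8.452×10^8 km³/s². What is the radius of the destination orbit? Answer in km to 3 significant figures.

r₂ = 2.75×10^6 km

Transfer time t = 57.8 hours = 2.0808×10^5 s, and t = π√(a_t³/μ).
So a_t = (μ t²/π²)^(1/3) = (8.452×10^8 × (2.0808×10^5)² / π²)^(1/3) = 1.5478×10^6 km.
Since a_t = (r₁ + r₂)/2, r₂ = 2a_t − r₁ = 2×1.5478×10^6 − 3.460×10^5 = 2.7496×10^6 km.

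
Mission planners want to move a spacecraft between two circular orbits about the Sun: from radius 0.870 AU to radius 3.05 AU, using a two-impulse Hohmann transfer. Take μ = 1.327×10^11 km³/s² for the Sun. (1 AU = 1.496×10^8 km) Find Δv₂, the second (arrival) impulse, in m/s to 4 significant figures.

Δv₂ = 5692 m/s

In km: r₁ = 0.870 × 1.496×10^8 = 1.30152×10^8 km; r₂ = 3.05 × 1.496×10^8 = 4.5628×10^8 km.
Semi-major axis of the transfer orbit: a_t = (1.30152×10^8 + 4.5628×10^8)/2 = 2.93216×10^8 km.
Circular speed at r = 4.5628×10^8 km: v_c = √(μ/r) = 17.054 km/s.
Transfer-orbit speed at the same r (vis-viva, a = a_t): v_t = √[μ(2/r − 1/a_t)] = 11.362 km/s.
Δv₂ = |v_t − v_c| = |11.362 − 17.054| = 5.692 km/s.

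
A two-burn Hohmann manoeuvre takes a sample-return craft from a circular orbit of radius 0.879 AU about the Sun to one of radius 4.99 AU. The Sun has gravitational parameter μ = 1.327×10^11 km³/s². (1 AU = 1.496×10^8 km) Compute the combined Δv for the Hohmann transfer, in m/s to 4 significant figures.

Δv = 15690 m/s

In km: r₁ = 0.879 × 1.496×10^8 = 1.314984×10^8 km; r₂ = 4.99 × 1.496×10^8 = 7.46504×10^8 km.
Semi-major axis of the transfer orbit: a_t = (1.314984×10^8 + 7.46504×10^8)/2 = 4.390012×10^8 km.
Circular speed at r₁: v₁ = √(μ/r₁) = √(1.327×10^11/1.314984×10^8) = 31.767 km/s.
On the transfer ellipse at r₁, v² = μ(2/r − 1/a) gives v_p = √[μ(2/r₁ − 1/a_t)] = 41.425 km/s.
First burn Δv₁ = |v_p − v₁| = 9.658 km/s.
Circular speed at r₂: v₂ = √(μ/r₂) = 13.333 km/s.
Transfer-orbit speed at r₂: v_a = √[μ(2/r₂ − 1/a_t)] = 7.2970 km/s.
Second burn Δv₂ = |v₂ − v_a| = 6.036 km/s.
Δv = Δv₁ + Δv₂ = 9.658 + 6.036 = 15.69 km/s.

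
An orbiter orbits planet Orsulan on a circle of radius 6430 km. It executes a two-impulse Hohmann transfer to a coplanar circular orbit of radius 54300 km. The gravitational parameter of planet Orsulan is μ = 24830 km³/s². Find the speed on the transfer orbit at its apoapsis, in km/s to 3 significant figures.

The Hohmann ellipse has a_t = (r₁ + r₂)/2 = 30365 km.
At apoapsis, r = 54300 km.
Vis-viva: v = √[μ(2/r − 1/a_t)] = √[24830 × (2/54300 − 1/30365)] = 0.3112 km/s.

v = 0.311 km/s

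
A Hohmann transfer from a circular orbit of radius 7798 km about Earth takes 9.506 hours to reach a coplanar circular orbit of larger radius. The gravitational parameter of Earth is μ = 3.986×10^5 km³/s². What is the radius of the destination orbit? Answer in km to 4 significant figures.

r₂ = 64530 km

Transfer time t = 9.506 hours = 34221.6 s, and t = π√(a_t³/μ).
So a_t = (μ t²/π²)^(1/3) = (3.986×10^5 × (34221.6)² / π²)^(1/3) = 36164 km.
Since a_t = (r₁ + r₂)/2, r₂ = 2a_t − r₁ = 2×36164 − 7798 = 64530 km.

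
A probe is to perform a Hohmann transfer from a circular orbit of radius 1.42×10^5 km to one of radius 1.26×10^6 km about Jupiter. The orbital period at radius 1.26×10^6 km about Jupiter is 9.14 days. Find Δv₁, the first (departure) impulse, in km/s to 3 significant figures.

From Kepler's third law T² = 4π²r³/μ at r = 1.26×10^6 km, T = 9.14 days = 9.14 × 86400 s = 7.89696×10^5 s: μ = 4π²r³/T² = 1.26634×10^8 km³/s².
Semi-major axis of the transfer orbit: a_t = (1.420×10^5 + 1.260×10^6)/2 = 7.010×10^5 km.
Circular speed at r = 1.420×10^5 km: v_c = √(μ/r) = 29.863 km/s.
Vis-viva on the transfer ellipse at r = 1.420×10^5 km gives v_t = √[μ(2/r − 1/a_t)] = 40.037 km/s.
Δv₁ = |v_t − v_c| = |40.037 − 29.863| = 10.17 km/s.

Δv₁ = 10.2 km/s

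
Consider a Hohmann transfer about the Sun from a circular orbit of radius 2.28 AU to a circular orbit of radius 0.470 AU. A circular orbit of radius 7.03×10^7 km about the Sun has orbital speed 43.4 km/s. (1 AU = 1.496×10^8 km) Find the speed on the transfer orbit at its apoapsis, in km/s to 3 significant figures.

From the circular-orbit relation v² = μ/r at r = 7.03×10^7 km: μ = v²r = (43.4)² × 7.03×10^7 = 1.32414×10^11 km³/s².
In km: r₁ = 2.28 × 1.496×10^8 = 3.41088×10^8 km; r₂ = 0.470 × 1.496×10^8 = 7.0312×10^7 km.
The Hohmann ellipse has a_t = (r₁ + r₂)/2 = 2.057×10^8 km.
At apoapsis, r = 3.41088×10^8 km.
Applying v² = μ(2/r − 1/a_t): v = 11.52 km/s.

v = 11.5 km/s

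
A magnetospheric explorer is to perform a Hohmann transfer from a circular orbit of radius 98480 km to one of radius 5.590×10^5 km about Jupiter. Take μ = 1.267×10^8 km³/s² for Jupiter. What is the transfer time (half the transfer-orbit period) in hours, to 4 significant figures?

t = 14.61 hours

The Hohmann ellipse has a_t = (r₁ + r₂)/2 = 3.2874×10^5 km.
By Kepler's third law the transfer-orbit period is T = 2π√(a_t³/μ), so t = T/2 = 52610 s.
Converting: 52610 s ÷ 3600 s/hour = 14.61 hours.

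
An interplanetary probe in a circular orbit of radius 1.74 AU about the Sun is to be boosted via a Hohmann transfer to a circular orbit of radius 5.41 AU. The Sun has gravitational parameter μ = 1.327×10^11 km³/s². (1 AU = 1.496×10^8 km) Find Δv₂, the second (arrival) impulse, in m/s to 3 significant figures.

In km: r₁ = 1.74 × 1.496×10^8 = 2.60304×10^8 km; r₂ = 5.41 × 1.496×10^8 = 8.09336×10^8 km.
Transfer-ellipse semi-major axis a_t = (r₁ + r₂)/2 = (2.60304×10^8 + 8.09336×10^8)/2 = 5.3482×10^8 km.
On the circular orbit at r = 8.09336×10^8 km, v_c = √(μ/r) = 12.805 km/s.
Transfer-orbit speed at the same r (vis-viva, a = a_t): v_t = √[μ(2/r − 1/a_t)] = 8.9332 km/s.
Δv₂ = |v_t − v_c| = |8.9332 − 12.805| = 3.872 km/s.

Δv₂ = 3870 m/s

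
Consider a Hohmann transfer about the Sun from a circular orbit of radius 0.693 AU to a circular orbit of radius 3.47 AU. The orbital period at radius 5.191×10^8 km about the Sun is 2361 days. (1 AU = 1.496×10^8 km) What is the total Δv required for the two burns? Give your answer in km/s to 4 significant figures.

From Kepler's third law T² = 4π²r³/μ at r = 5.191×10^8 km, T = 2361 days = 2361 × 86400 s = 2.039904×10^8 s: μ = 4π²r³/T² = 1.32707×10^11 km³/s².
In km: r₁ = 0.693 × 1.496×10^8 = 1.036728×10^8 km; r₂ = 3.47 × 1.496×10^8 = 5.19112×10^8 km.
The Hohmann ellipse has a_t = (r₁ + r₂)/2 = 3.113924×10^8 km.
At r₁ the circular-orbit speed is v₁ = √(μ/r₁) = 35.778 km/s.
Transfer-orbit speed at r₁ (v² = μ(2/r − 1/a)): v_p = √[μ(2/r₁ − 1/a_t)] = 46.195 km/s.
First burn Δv₁ = |v_p − v₁| = 10.42 km/s.
Circular speed at r₂: v₂ = √(μ/r₂) = 15.989 km/s.
Transfer-orbit speed at r₂: v_a = √[μ(2/r₂ − 1/a_t)] = 9.2256 km/s.
Second burn Δv₂ = |v₂ − v_a| = 6.763 km/s.
Total Δv = Δv₁ + Δv₂ = 17.18 km/s.

Δv = 17.18 km/s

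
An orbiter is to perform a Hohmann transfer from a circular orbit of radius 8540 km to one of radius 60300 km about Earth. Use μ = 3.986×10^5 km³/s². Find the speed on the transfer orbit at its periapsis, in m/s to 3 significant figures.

v = 9040 m/s

The Hohmann ellipse has a_t = (r₁ + r₂)/2 = 34420 km.
At periapsis, r = 8540 km.
Applying v² = μ(2/r − 1/a_t): v = 9.043 km/s.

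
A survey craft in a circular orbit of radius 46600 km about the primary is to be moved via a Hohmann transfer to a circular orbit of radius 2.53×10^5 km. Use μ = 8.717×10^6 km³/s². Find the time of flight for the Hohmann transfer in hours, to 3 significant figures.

Transfer-ellipse semi-major axis a_t = (r₁ + r₂)/2 = (46600 + 2.530×10^5)/2 = 1.498×10^5 km.
Transfer time t = π√(a_t³/μ) = π√((1.498×10^5)³ / 8.717×10^6) = 61690 s.
Converting: 61690 s ÷ 3600 s/hour = 17.1 hours.

t = 17.1 hours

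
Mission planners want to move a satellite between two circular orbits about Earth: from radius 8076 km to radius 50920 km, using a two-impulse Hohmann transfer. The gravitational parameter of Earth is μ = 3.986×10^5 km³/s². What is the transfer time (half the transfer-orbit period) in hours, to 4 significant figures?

t = 7.003 hours

Transfer-ellipse semi-major axis a_t = (r₁ + r₂)/2 = (8076 + 50920)/2 = 29498 km.
Transfer time t = π√(a_t³/μ) = π√((29498)³ / 3.986×10^5) = 25210 s.
Converting: 25210 s ÷ 3600 s/hour = 7.003 hours.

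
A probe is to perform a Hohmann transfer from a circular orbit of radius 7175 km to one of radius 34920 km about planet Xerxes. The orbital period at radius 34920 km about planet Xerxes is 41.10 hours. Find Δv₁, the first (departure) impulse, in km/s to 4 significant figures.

From Kepler's third law T² = 4π²r³/μ at r = 34920 km, T = 41.10 hours = 41.10 × 3600 s = 1.4796×10^5 s: μ = 4π²r³/T² = 76788.1 km³/s².
Semi-major axis of the transfer orbit: a_t = (7175 + 34920)/2 = 21047.5 km.
Circular speed at r = 7175 km: v_c = √(μ/r) = 3.2714 km/s.
Transfer-orbit speed at the same r (vis-viva, a = a_t): v_t = √[μ(2/r − 1/a_t)] = 4.2138 km/s.
Δv₁ = |v_t − v_c| = |4.2138 − 3.2714| = 0.9424 km/s.

Δv₁ = 0.9424 km/s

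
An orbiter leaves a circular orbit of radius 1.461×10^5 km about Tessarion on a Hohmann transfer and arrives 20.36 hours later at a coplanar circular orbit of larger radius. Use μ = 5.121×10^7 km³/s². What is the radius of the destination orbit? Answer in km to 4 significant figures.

Transfer time t = 20.36 hours = 73296 s, and t = π√(a_t³/μ).
So a_t = (μ t²/π²)^(1/3) = (5.121×10^7 × (73296)² / π²)^(1/3) = 3.0321×10^5 km.
Since a_t = (r₁ + r₂)/2, r₂ = 2a_t − r₁ = 2×3.0321×10^5 − 1.461×10^5 = 4.6032×10^5 km.

r₂ = 4.603×10^5 km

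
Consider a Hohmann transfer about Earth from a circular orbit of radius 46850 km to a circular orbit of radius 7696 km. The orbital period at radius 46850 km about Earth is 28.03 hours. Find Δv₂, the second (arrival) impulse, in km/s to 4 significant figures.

From Kepler's third law T² = 4π²r³/μ at r = 46850 km, T = 28.03 hours = 28.03 × 3600 s = 1.00908×10^5 s: μ = 4π²r³/T² = 3.98692×10^5 km³/s².
Semi-major axis of the transfer orbit: a_t = (46850 + 7696)/2 = 27273 km.
Circular speed at r = 7696 km: v_c = √(μ/r) = 7.198 km/s.
Vis-viva on the transfer ellipse at r = 7696 km gives v_t = √[μ(2/r − 1/a_t)] = 9.434 km/s.
Δv₂ = |v_t − v_c| = |9.434 − 7.198| = 2.236 km/s.

Δv₂ = 2.236 km/s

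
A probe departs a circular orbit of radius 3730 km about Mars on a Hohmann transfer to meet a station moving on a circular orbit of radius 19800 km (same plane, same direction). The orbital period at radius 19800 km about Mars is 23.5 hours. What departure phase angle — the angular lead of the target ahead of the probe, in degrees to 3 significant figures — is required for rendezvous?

From Kepler's third law T² = 4π²r³/μ at r = 19800 km, T = 23.5 hours = 23.5 × 3600 s = 84600 s: μ = 4π²r³/T² = 42816.8 km³/s².
The Hohmann ellipse has a_t = (r₁ + r₂)/2 = 11765 km.
Transfer time t = π√(a_t³/μ) = 19374 s.
Target angular speed ω₂ = √(μ/r₂³) = 7.4269×10^-5 rad/s.
Angle swept by the target during transfer: ω₂·t = 1.4389 rad = 82.44°.
The probe traverses 180° on the transfer ellipse, so the target must lead by 180° − 82.44° = 97.6°.

φ = 97.6°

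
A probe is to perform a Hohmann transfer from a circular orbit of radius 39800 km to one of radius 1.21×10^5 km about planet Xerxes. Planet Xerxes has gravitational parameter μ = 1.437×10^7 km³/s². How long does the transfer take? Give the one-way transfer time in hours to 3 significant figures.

Semi-major axis of the transfer orbit: a_t = (39800 + 1.210×10^5)/2 = 80400 km.
Transfer time t = π√(a_t³/μ) = π√((80400)³ / 1.437×10^7) = 18890 s.
Converting: 18890 s ÷ 3600 s/hour = 5.25 hours.

t = 5.25 hours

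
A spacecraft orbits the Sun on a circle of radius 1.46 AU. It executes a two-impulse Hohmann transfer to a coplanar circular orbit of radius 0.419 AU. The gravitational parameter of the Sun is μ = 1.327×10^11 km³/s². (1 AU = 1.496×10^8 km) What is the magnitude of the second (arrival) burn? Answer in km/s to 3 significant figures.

In km: r₁ = 1.46 × 1.496×10^8 = 2.18416×10^8 km; r₂ = 0.419 × 1.496×10^8 = 6.26824×10^7 km.
Semi-major axis of the transfer orbit: a_t = (2.18416×10^8 + 6.26824×10^7)/2 = 1.405492×10^8 km.
On the circular orbit at r = 6.26824×10^7 km, v_c = √(μ/r) = 46.01 km/s.
Transfer-orbit speed at the same r (vis-viva, a = a_t): v_t = √[μ(2/r − 1/a_t)] = 57.36 km/s.
Δv₂ = |v_t − v_c| = |57.36 − 46.01| = 11.35 km/s.

Δv₂ = 11.3 km/s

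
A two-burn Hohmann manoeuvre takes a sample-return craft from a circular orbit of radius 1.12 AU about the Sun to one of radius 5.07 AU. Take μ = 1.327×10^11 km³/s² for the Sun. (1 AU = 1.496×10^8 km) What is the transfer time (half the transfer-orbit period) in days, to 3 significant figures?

In km: r₁ = 1.12 × 1.496×10^8 = 1.67552×10^8 km; r₂ = 5.07 × 1.496×10^8 = 7.58472×10^8 km.
Transfer-ellipse semi-major axis a_t = (r₁ + r₂)/2 = (1.67552×10^8 + 7.58472×10^8)/2 = 4.63012×10^8 km.
Transfer time t = π√(a_t³/μ) = π√((4.63012×10^8)³ / 1.327×10^11) = 8.592×10^7 s.
Converting: 8.592×10^7 s ÷ 86400 s/day = 994 days.

t = 994 days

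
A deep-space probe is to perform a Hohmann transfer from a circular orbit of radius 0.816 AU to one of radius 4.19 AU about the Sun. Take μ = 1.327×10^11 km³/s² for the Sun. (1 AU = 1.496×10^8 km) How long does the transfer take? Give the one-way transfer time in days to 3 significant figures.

In km: r₁ = 0.816 × 1.496×10^8 = 1.220736×10^8 km; r₂ = 4.19 × 1.496×10^8 = 6.26824×10^8 km.
Semi-major axis of the transfer orbit: a_t = (1.220736×10^8 + 6.26824×10^8)/2 = 3.744488×10^8 km.
Transfer time t = π√(a_t³/μ) = π√((3.744488×10^8)³ / 1.327×10^11) = 6.249×10^7 s.
Converting: 6.249×10^7 s ÷ 86400 s/day = 723 days.

t = 723 days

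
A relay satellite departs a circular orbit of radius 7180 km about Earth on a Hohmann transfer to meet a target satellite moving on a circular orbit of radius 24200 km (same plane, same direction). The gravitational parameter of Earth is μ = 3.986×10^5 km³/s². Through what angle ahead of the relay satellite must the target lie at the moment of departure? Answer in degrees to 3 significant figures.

φ = 86.0°

The Hohmann ellipse has a_t = (r₁ + r₂)/2 = 15690 km.
Transfer time t = π√(a_t³/μ) = 9779 s.
Target angular speed ω₂ = √(μ/r₂³) = 1.677×10^-4 rad/s.
Angle swept by the target during transfer: ω₂·t = 1.640 rad = 93.97°.
Arrival is 180° from departure on the ellipse, so φ = 180° − 93.97° = 86.0°.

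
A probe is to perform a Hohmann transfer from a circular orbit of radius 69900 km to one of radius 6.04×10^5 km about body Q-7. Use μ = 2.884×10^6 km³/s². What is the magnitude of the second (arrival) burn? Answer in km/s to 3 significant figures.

Δv₂ = 1.19 km/s

Semi-major axis of the transfer orbit: a_t = (69900 + 6.040×10^5)/2 = 3.3695×10^5 km.
On the circular orbit at r = 6.040×10^5 km, v_c = √(μ/r) = 2.185 km/s.
Vis-viva on the transfer ellipse at r = 6.040×10^5 km gives v_t = √[μ(2/r − 1/a_t)] = 0.9953 km/s.
Δv₂ = |v_t − v_c| = |0.9953 − 2.185| = 1.190 km/s.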